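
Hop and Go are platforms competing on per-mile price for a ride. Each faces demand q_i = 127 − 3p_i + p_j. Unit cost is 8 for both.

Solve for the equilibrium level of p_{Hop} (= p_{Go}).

30.2

Hop's profit: π = (p_{Hop} − 8)(127 − 3p_{Hop} + p_{Go}).
∂π/∂p_{Hop} = 151 − 6p_{Hop} + p_{Go} = 0 ⇒ p_{Hop} = 151/6 + (1/6)p_{Go}.
Setting p_{Hop} = p_{Go} in the reaction function: p_{Hop} = 151/6 + (1/6)p_{Hop}, so p_{Hop} = (151/6) / (5/6) = 30.2.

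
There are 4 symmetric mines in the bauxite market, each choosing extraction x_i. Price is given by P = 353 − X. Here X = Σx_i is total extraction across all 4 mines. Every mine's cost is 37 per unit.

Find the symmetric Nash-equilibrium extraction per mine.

A representative mine's profit is π_i = x_i(353 − X) − 37x_i, with X = x_i + Σ_{j≠i} x_j.
First-order condition: 316 − 2x_i − Σ_{j≠i} x_j = 0.
Imposing symmetry (x_j = x for all j) turns Σ_{j≠i} x_j into 3x, so 316 = 5x and x = 63.2.

63.2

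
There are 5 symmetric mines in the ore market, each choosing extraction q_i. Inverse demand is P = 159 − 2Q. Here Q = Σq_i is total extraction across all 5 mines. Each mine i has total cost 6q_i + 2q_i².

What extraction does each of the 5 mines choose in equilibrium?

9.5625

A representative mine's profit is π_i = q_i(159 − 2Q) − 6q_i − 2q_i², with Q = q_i + Σ_{j≠i} q_j.
First-order condition: 153 − 8q_i − 2Σ_{j≠i} q_j = 0.
Imposing symmetry (q_j = q for all j) turns Σ_{j≠i} q_j into 4q, so 153 = 16q and q = 9.5625.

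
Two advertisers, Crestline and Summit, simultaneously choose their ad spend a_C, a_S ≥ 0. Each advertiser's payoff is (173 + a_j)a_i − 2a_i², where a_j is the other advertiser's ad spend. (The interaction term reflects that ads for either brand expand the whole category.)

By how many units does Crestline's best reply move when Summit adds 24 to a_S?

Crestline's payoff is (173 + a_S)a_C − 2a_C².
∂π/∂a_C = 173 + a_S − 4a_C = 0, so a_C = 43.25 + 0.25a_S.
The reaction-function slope is 0.25, so a 24-unit rise in a_S moves a_C by 0.25 × 24 = 6. Crestline's best response rises — the actions are strategic complements.

6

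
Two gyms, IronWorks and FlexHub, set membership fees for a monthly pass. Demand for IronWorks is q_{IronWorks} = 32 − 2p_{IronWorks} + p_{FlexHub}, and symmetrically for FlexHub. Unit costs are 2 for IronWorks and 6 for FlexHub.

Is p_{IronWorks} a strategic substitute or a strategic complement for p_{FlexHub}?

IronWorks's profit: π = (p_{IronWorks} − 2)(32 − 2p_{IronWorks} + p_{FlexHub}).
∂π/∂p_{IronWorks} = 36 − 4p_{IronWorks} + p_{FlexHub} = 0 ⇒ p_{IronWorks} = 9 + 0.25p_{FlexHub}.
The best-response slope dp_{IronWorks}/dp_{FlexHub} = 0.25 > 0: the reaction function is upward-sloping, so the choices are strategic complements.

strategic complements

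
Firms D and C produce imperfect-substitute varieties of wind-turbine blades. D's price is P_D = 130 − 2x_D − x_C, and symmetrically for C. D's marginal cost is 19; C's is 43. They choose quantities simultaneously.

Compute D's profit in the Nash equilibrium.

Firm D's profit: π = x_D(130 − 2x_D − x_C) − 19x_D.
∂π/∂x_D = 111 − 4x_D − x_C = 0 ⇒ x_D = 27.75 − 0.25x_C.
Similarly x_C = 21.75 − 0.25x_D.
Plugging x_C into D's best response: x_D = 27.75 − 0.25(21.75 − 0.25x_D) ⇒ 0.9375x_D = 22.3125, so x_D = 23.8.
Then x_C = 21.75 − 0.25·23.8 = 15.8.
P_D = 130 − 2·23.8 − 15.8 = 66.6.
Profit = (66.6 − 19)·23.8 = 1132.88.

1132.88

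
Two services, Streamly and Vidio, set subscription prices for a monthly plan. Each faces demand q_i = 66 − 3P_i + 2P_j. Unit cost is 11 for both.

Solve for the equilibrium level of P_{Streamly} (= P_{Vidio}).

Streamly's profit: π = (P_{Streamly} − 11)(66 − 3P_{Streamly} + 2P_{Vidio}).
∂π/∂P_{Streamly} = 99 − 6P_{Streamly} + 2P_{Vidio} = 0 ⇒ P_{Streamly} = 16.5 + (1/3)P_{Vidio}.
Setting P_{Streamly} = P_{Vidio} in the reaction function: P_{Streamly} = 16.5 + (1/3)P_{Streamly}, so P_{Streamly} = 16.5 / (2/3) = 24.75.

24.75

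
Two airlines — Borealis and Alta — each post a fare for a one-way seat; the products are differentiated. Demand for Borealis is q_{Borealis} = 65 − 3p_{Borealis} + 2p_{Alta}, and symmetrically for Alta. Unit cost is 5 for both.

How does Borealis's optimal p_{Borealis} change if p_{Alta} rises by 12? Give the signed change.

Borealis's profit: π = (p_{Borealis} − 5)(65 − 3p_{Borealis} + 2p_{Alta}).
∂π/∂p_{Borealis} = 80 − 6p_{Borealis} + 2p_{Alta} = 0 ⇒ p_{Borealis} = 40/3 + (1/3)p_{Alta}.
The reaction-function slope is 1/3, so a 12-unit rise in p_{Alta} moves p_{Borealis} by 1/3 × 12 = 4. Borealis's best response rises — the actions are strategic complements.

4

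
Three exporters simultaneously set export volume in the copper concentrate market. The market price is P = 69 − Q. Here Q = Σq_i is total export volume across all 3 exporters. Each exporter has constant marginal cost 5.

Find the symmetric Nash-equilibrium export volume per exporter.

16

A representative exporter's profit is π_i = q_i(69 − Q) − 5q_i, with Q = q_i + Σ_{j≠i} q_j.
First-order condition: 64 − 2q_i − Σ_{j≠i} q_j = 0.
In a symmetric equilibrium every exporter chooses the same q, so Σ_{j≠i} q_j = 2q. The condition becomes 64 − 4q = 0, giving q = 64/4 = 16.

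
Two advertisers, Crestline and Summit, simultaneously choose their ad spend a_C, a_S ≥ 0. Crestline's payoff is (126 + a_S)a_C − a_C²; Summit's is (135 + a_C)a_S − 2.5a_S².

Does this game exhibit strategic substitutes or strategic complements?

strategic complements

Expanding Crestline's payoff: 126a_C + a_Sa_C − a_C².
∂π/∂a_C = 126 + a_S − 2a_C = 0, so a_C = 63 + 0.5a_S.
The best-response slope da_C/da_S = 0.5 > 0: the reaction function is upward-sloping, so the choices are strategic complements.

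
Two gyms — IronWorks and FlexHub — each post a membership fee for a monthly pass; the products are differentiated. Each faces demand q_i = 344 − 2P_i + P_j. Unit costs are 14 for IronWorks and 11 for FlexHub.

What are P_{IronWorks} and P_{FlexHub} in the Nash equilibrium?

123.6, 122.4

IronWorks's profit: π = (P_{IronWorks} − 14)(344 − 2P_{IronWorks} + P_{FlexHub}).
∂π/∂P_{IronWorks} = 372 − 4P_{IronWorks} + P_{FlexHub} = 0 ⇒ P_{IronWorks} = 93 + 0.25P_{FlexHub}.
Similarly P_{FlexHub} = 91.5 + 0.25P_{IronWorks}.
Substituting the second reaction function into the first: P_{IronWorks} = 93 + 0.25(91.5 + 0.25P_{IronWorks}), which gives 0.9375P_{IronWorks} = 115.875 ⇒ P_{IronWorks} = 123.6.
Then P_{FlexHub} = 91.5 + 0.25·123.6 = 122.4.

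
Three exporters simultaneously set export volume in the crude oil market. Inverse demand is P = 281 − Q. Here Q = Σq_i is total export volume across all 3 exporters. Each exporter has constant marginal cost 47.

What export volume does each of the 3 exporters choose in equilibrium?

A representative exporter's profit is π_i = q_i(281 − Q) − 47q_i, with Q = q_i + Σ_{j≠i} q_j.
First-order condition: 234 − 2q_i − Σ_{j≠i} q_j = 0.
Imposing symmetry (q_j = q for all j) turns Σ_{j≠i} q_j into 2q, so 234 = 4q and q = 58.5.

58.5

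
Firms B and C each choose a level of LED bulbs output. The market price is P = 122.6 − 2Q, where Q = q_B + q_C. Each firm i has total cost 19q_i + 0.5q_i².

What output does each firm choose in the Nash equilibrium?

14.8

Firm B's profit: π = q_B(122.6 − 2(q_B + q_C)) − 19q_B − 0.5q_B².
∂π/∂q_B = 103.6 − 5q_B − 2q_C = 0, so q_B = 20.72 − 0.4q_C.
The game is symmetric, so in equilibrium q_C = q_B: the reaction function gives 1.4q_B = 20.72, hence q_B = 14.8.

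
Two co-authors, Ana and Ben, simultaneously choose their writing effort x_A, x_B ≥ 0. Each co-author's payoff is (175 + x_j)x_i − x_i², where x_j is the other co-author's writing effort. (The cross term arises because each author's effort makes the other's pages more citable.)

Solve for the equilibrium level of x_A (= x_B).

Ana's payoff is (175 + x_B)x_A − x_A².
∂π/∂x_A = 175 + x_B − 2x_A = 0, so x_A = 87.5 + 0.5x_B.
By symmetry x_B = x_A; substituting into the reaction function, 0.5x_A = 87.5 and x_A = 175.

175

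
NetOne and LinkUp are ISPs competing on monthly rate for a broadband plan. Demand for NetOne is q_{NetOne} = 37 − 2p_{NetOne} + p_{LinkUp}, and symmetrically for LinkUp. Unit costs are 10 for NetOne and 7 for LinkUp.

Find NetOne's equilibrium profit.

NetOne's profit: π = (p_{NetOne} − 10)(37 − 2p_{NetOne} + p_{LinkUp}).
∂π/∂p_{NetOne} = 57 − 4p_{NetOne} + p_{LinkUp} = 0 ⇒ p_{NetOne} = 14.25 + 0.25p_{LinkUp}.
Similarly p_{LinkUp} = 12.75 + 0.25p_{NetOne}.
Solving the two reaction functions simultaneously: (1 − (0.25)(0.25))p_{NetOne} = 14.25 + 0.25·12.75, so 0.9375p_{NetOne} = 17.4375 and p_{NetOne} = 18.6.
Then p_{LinkUp} = 12.75 + 0.25·18.6 = 17.4.
q_{NetOne} = 37 − 2·18.6 + 17.4 = 17.2.
Profit = (18.6 − 10)·17.2 = 147.92.

147.92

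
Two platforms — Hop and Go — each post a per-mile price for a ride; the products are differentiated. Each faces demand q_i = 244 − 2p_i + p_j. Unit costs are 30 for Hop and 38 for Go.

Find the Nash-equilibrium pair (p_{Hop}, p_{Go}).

Hop's profit: π = (p_{Hop} − 30)(244 − 2p_{Hop} + p_{Go}).
∂π/∂p_{Hop} = 304 − 4p_{Hop} + p_{Go} = 0 ⇒ p_{Hop} = 76 + 0.25p_{Go}.
Similarly p_{Go} = 80 + 0.25p_{Hop}.
Substituting the second reaction function into the first: p_{Hop} = 76 + 0.25(80 + 0.25p_{Hop}), which gives 0.9375p_{Hop} = 96 ⇒ p_{Hop} = 102.4.
Then p_{Go} = 80 + 0.25·102.4 = 105.6.

102.4, 105.6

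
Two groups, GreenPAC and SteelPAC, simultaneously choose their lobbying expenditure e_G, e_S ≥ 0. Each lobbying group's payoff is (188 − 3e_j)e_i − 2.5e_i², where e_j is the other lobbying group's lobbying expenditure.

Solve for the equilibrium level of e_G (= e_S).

GreenPAC's payoff is (188 − 3e_S)e_G − 2.5e_G².
∂π/∂e_G = 188 − 3e_S − 5e_G = 0, so e_G = 37.6 − 0.6e_S.
By symmetry e_S = e_G; substituting into the reaction function, 1.6e_G = 37.6 and e_G = 23.5.

23.5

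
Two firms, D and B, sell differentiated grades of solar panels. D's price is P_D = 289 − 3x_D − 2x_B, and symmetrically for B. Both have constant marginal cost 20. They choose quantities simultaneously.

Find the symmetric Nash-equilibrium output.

33.625

Firm D's profit: π = x_D(289 − 3x_D − 2x_B) − 20x_D.
∂π/∂x_D = 269 − 6x_D − 2x_B = 0 ⇒ x_D = 269/6 − (1/3)x_B.
The game is symmetric, so in equilibrium x_B = x_D: the reaction function gives (4/3)x_D = 269/6, hence x_D = 33.625.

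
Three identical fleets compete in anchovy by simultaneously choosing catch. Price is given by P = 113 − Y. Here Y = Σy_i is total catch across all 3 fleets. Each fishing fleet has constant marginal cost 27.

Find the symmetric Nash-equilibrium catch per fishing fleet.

21.5

A representative fishing fleet's profit is π_i = y_i(113 − Y) − 27y_i, with Y = y_i + Σ_{j≠i} y_j.
First-order condition: 86 − 2y_i − Σ_{j≠i} y_j = 0.
In a symmetric equilibrium every fishing fleet chooses the same y, so Σ_{j≠i} y_j = 2y. The condition becomes 86 − 4y = 0, giving y = 86/4 = 21.5.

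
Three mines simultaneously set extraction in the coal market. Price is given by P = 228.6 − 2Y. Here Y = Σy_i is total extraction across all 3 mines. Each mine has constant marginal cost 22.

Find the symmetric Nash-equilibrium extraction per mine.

25.825

A representative mine's profit is π_i = y_i(228.6 − 2Y) − 22y_i, with Y = y_i + Σ_{j≠i} y_j.
First-order condition: 206.6 − 4y_i − 2Σ_{j≠i} y_j = 0.
In a symmetric equilibrium every mine chooses the same y, so Σ_{j≠i} y_j = 2y. The condition becomes 206.6 − 8y = 0, giving y = 206.6/8 = 25.825.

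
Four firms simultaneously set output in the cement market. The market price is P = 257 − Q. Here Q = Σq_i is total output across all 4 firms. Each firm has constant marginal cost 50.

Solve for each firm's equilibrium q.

41.4

A representative firm's profit is π_i = q_i(257 − Q) − 50q_i, with Q = q_i + Σ_{j≠i} q_j.
First-order condition: 207 − 2q_i − Σ_{j≠i} q_j = 0.
In a symmetric equilibrium every firm chooses the same q, so Σ_{j≠i} q_j = 3q. The condition becomes 207 − 5q = 0, giving q = 207/5 = 41.4.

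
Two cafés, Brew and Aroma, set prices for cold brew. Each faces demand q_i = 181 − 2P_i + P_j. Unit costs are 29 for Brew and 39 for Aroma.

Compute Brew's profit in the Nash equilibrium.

5408

Brew's profit: π = (P_{Brew} − 29)(181 − 2P_{Brew} + P_{Aroma}).
∂π/∂P_{Brew} = 239 − 4P_{Brew} + P_{Aroma} = 0 ⇒ P_{Brew} = 59.75 + 0.25P_{Aroma}.
Similarly P_{Aroma} = 64.75 + 0.25P_{Brew}.
Solving the two reaction functions simultaneously: (1 − (0.25)(0.25))P_{Brew} = 59.75 + 0.25·64.75, so 0.9375P_{Brew} = 75.9375 and P_{Brew} = 81.
Then P_{Aroma} = 64.75 + 0.25·81 = 85.
q_{Brew} = 181 − 2·81 + 85 = 104.
Profit = (81 − 29)·104 = 5408.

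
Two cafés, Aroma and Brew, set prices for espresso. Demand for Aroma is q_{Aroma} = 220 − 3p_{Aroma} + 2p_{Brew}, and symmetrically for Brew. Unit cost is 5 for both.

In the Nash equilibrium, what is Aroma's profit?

8667.1875

Aroma's profit: π = (p_{Aroma} − 5)(220 − 3p_{Aroma} + 2p_{Brew}).
∂π/∂p_{Aroma} = 235 − 6p_{Aroma} + 2p_{Brew} = 0 ⇒ p_{Aroma} = 235/6 + (1/3)p_{Brew}.
The game is symmetric, so in equilibrium p_{Brew} = p_{Aroma}: the reaction function gives (2/3)p_{Aroma} = 235/6, hence p_{Aroma} = 58.75.
q_{Aroma} = 220 − 3·58.75 + 2·58.75 = 161.25.
Profit = (58.75 − 5)·161.25 = 8667.1875.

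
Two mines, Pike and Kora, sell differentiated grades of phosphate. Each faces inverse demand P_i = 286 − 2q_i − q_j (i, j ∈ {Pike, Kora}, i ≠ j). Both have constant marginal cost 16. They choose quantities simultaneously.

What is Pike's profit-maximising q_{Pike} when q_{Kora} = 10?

65

Mine Pike's profit: π = q_{Pike}(286 − 2q_{Pike} − q_{Kora}) − 16q_{Pike}.
∂π/∂q_{Pike} = 270 − 4q_{Pike} − q_{Kora} = 0 ⇒ q_{Pike} = 67.5 − 0.25q_{Kora}.
At q_{Kora} = 10: q_{Pike} = 67.5 − 0.25·10 = 65.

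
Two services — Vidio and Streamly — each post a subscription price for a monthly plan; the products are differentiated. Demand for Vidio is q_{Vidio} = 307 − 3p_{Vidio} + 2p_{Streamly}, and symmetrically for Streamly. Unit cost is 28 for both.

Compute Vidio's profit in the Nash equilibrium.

14595.1875

Vidio's profit: π = (p_{Vidio} − 28)(307 − 3p_{Vidio} + 2p_{Streamly}).
∂π/∂p_{Vidio} = 391 − 6p_{Vidio} + 2p_{Streamly} = 0 ⇒ p_{Vidio} = 391/6 + (1/3)p_{Streamly}.
The game is symmetric, so in equilibrium p_{Streamly} = p_{Vidio}: the reaction function gives (2/3)p_{Vidio} = 391/6, hence p_{Vidio} = 97.75.
q_{Vidio} = 307 − 3·97.75 + 2·97.75 = 209.25.
Profit = (97.75 − 28)·209.25 = 14595.1875.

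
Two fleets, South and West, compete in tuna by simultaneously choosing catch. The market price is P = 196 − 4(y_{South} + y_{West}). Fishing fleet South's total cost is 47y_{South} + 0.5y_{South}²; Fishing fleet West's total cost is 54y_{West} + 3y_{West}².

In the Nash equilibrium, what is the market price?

116

Fishing fleet South's profit: π = y_{South}(196 − 4(y_{South} + y_{West})) − 47y_{South} − 0.5y_{South}².
∂π/∂y_{South} = 149 − 9y_{South} − 4y_{West} = 0, so y_{South} = 149/9 − (4/9)y_{West}.
For West: ∂π/∂y_{West} = 142 − 14y_{West} − 4y_{South} = 0 ⇒ y_{West} = 71/7 − (2/7)y_{South}.
Solving the two reaction functions simultaneously: (1 − (−4/9)(−2/7))y_{South} = 149/9 − (4/9)·(71/7), so (55/63)y_{South} = 253/21 and y_{South} = 13.8.
Then y_{West} = 71/7 − (2/7)·13.8 = 6.2.
Equilibrium price: P = 196 − 4·20 = 116.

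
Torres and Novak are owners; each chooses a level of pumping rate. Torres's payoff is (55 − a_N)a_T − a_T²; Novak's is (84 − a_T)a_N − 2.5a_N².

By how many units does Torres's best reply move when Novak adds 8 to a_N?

-4

Expanding Torres's payoff: 55a_T − a_Na_T − a_T².
∂π/∂a_T = 55 − a_N − 2a_T = 0, so a_T = 27.5 − 0.5a_N.
The reaction-function slope is −0.5, so an 8-unit rise in a_N moves a_T by −0.5 × 8 = −4. Torres's best response falls — the actions are strategic substitutes.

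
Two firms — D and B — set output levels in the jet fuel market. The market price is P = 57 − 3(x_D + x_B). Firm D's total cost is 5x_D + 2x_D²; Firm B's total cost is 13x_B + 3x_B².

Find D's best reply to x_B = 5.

Firm D's profit: π = x_D(57 − 3(x_D + x_B)) − 5x_D − 2x_D².
∂π/∂x_D = 52 − 10x_D − 3x_B = 0, so x_D = 5.2 − 0.3x_B.
At x_B = 5: x_D = 5.2 − 0.3·5 = 3.7.

3.7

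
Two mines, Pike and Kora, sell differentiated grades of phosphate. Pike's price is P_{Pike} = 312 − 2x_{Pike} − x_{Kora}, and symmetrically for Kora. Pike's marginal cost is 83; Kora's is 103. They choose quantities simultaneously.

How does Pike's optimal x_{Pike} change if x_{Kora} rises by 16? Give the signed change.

-4

Mine Pike's profit: π = x_{Pike}(312 − 2x_{Pike} − x_{Kora}) − 83x_{Pike}.
∂π/∂x_{Pike} = 229 − 4x_{Pike} − x_{Kora} = 0 ⇒ x_{Pike} = 57.25 − 0.25x_{Kora}.
The reaction-function slope is −0.25, so a 16-unit rise in x_{Kora} moves x_{Pike} by −0.25 × 16 = −4. Pike's best response falls — the actions are strategic substitutes.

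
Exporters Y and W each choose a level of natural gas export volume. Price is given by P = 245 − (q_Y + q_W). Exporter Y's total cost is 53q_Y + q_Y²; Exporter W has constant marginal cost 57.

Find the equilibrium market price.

137

Exporter Y's profit: π = q_Y(245 − (q_Y + q_W)) − 53q_Y − q_Y².
∂π/∂q_Y = 192 − 4q_Y − q_W = 0, so q_Y = 48 − 0.25q_W.
For W: ∂π/∂q_W = 188 − 2q_W − q_Y = 0 ⇒ q_W = 94 − 0.5q_Y.
Plugging q_W into Y's best response: q_Y = 48 − 0.25(94 − 0.5q_Y) ⇒ 0.875q_Y = 24.5, so q_Y = 28.
Then q_W = 94 − 0.5·28 = 80.
Equilibrium price: P = 245 − 108 = 137.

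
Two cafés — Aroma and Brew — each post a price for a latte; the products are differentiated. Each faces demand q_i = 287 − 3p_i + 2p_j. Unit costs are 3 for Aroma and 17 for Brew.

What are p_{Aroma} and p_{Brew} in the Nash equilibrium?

76.625, 81.875

Aroma's profit: π = (p_{Aroma} − 3)(287 − 3p_{Aroma} + 2p_{Brew}).
∂π/∂p_{Aroma} = 296 − 6p_{Aroma} + 2p_{Brew} = 0 ⇒ p_{Aroma} = 148/3 + (1/3)p_{Brew}.
Similarly p_{Brew} = 169/3 + (1/3)p_{Aroma}.
Substituting the second reaction function into the first: p_{Aroma} = 148/3 + (1/3)(169/3 + (1/3)p_{Aroma}), which gives (8/9)p_{Aroma} = 613/9 ⇒ p_{Aroma} = 76.625.
Then p_{Brew} = 169/3 + (1/3)·76.625 = 81.875.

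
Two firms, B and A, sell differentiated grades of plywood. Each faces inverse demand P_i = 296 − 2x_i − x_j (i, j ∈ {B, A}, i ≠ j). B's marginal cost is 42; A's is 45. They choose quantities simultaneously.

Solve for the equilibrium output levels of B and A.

51, 50

Firm B's profit: π = x_B(296 − 2x_B − x_A) − 42x_B.
∂π/∂x_B = 254 − 4x_B − x_A = 0 ⇒ x_B = 63.5 − 0.25x_A.
Similarly x_A = 62.75 − 0.25x_B.
Substituting the second reaction function into the first: x_B = 63.5 − 0.25(62.75 − 0.25x_B), which gives 0.9375x_B = 47.8125 ⇒ x_B = 51.
Then x_A = 62.75 − 0.25·51 = 50.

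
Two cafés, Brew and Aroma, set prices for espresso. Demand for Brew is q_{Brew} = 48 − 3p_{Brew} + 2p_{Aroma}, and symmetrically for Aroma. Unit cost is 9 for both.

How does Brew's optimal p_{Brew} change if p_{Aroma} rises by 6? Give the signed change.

Brew's profit: π = (p_{Brew} − 9)(48 − 3p_{Brew} + 2p_{Aroma}).
∂π/∂p_{Brew} = 75 − 6p_{Brew} + 2p_{Aroma} = 0 ⇒ p_{Brew} = 12.5 + (1/3)p_{Aroma}.
The reaction-function slope is 1/3, so a 6-unit rise in p_{Aroma} moves p_{Brew} by 1/3 × 6 = 2. Brew's best response rises — the actions are strategic complements.

2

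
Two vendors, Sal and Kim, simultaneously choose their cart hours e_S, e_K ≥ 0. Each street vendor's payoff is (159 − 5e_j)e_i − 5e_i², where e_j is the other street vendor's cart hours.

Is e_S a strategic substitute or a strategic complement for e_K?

strategic substitutes

Sal's payoff is (159 − 5e_K)e_S − 5e_S².
∂π/∂e_S = 159 − 5e_K − 10e_S = 0, so e_S = 15.9 − 0.5e_K.
The best-response slope de_S/de_K = −0.5 < 0: the reaction function is downward-sloping, so the choices are strategic substitutes.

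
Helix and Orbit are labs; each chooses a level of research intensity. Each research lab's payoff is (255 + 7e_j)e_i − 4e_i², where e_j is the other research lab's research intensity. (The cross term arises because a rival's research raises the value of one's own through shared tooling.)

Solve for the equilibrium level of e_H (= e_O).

Helix's payoff is (255 + 7e_O)e_H − 4e_H².
∂π/∂e_H = 255 + 7e_O − 8e_H = 0, so e_H = 31.875 + 0.875e_O.
The game is symmetric, so in equilibrium e_O = e_H: the reaction function gives 0.125e_H = 31.875, hence e_H = 255.

255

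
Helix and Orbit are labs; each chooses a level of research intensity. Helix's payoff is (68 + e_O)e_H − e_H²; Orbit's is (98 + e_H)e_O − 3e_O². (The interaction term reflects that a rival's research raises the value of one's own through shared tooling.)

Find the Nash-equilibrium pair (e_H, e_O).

46, 24

Expanding Helix's payoff: 68e_H + e_Oe_H − e_H².
∂π/∂e_H = 68 + e_O − 2e_H = 0, so e_H = 34 + 0.5e_O.
Likewise for Orbit: e_O = 49/3 + (1/6)e_H.
Plugging e_O into Helix's best response: e_H = 34 + 0.5(49/3 + (1/6)e_H) ⇒ (11/12)e_H = 253/6, so e_H = 46.
Then e_O = 49/3 + (1/6)·46 = 24.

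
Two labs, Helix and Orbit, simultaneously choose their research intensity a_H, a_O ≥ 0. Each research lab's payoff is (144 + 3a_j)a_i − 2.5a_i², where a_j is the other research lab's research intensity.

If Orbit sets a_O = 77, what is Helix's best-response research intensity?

Helix's payoff is (144 + 3a_O)a_H − 2.5a_H².
∂π/∂a_H = 144 + 3a_O − 5a_H = 0, so a_H = 28.8 + 0.6a_O.
At a_O = 77: a_H = 28.8 + 0.6·77 = 75.

75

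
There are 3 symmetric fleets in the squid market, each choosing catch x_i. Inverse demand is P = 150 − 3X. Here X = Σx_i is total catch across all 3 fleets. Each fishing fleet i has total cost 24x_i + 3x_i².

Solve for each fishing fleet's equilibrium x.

A representative fishing fleet's profit is π_i = x_i(150 − 3X) − 24x_i − 3x_i², with X = x_i + Σ_{j≠i} x_j.
First-order condition: 126 − 12x_i − 3Σ_{j≠i} x_j = 0.
Imposing symmetry (x_j = x for all j) turns Σ_{j≠i} x_j into 2x, so 126 = 18x and x = 7.

7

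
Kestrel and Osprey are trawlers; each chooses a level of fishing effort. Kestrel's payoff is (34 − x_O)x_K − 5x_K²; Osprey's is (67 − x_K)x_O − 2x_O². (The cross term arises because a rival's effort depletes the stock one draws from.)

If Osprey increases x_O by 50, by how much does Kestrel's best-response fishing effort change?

Expanding Kestrel's payoff: 34x_K − x_Ox_K − 5x_K².
∂π/∂x_K = 34 − x_O − 10x_K = 0, so x_K = 3.4 − 0.1x_O.
The reaction-function slope is −0.1, so a 50-unit rise in x_O moves x_K by −0.1 × 50 = −5. Kestrel's best response falls — the actions are strategic substitutes.

-5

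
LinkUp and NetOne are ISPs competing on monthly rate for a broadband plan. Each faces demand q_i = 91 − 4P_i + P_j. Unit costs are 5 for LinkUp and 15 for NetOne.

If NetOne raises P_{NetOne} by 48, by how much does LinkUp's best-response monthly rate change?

6

LinkUp's profit: π = (P_{LinkUp} − 5)(91 − 4P_{LinkUp} + P_{NetOne}).
∂π/∂P_{LinkUp} = 111 − 8P_{LinkUp} + P_{NetOne} = 0 ⇒ P_{LinkUp} = 13.875 + 0.125P_{NetOne}.
The reaction-function slope is 0.125, so a 48-unit rise in P_{NetOne} moves P_{LinkUp} by 0.125 × 48 = 6. LinkUp's best response rises — the actions are strategic complements.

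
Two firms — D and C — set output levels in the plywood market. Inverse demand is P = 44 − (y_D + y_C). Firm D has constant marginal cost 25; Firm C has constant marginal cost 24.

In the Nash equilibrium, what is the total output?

13

Firm D's profit: π = y_D(44 − (y_D + y_C)) − 25y_D.
∂π/∂y_D = 19 − 2y_D − y_C = 0, so y_D = 9.5 − 0.5y_C.
By the same steps for C: y_C = 10 − 0.5y_D.
Solving the two reaction functions simultaneously: (1 − (−0.5)(−0.5))y_D = 9.5 − 0.5·10, so 0.75y_D = 4.5 and y_D = 6.
Then y_C = 10 − 0.5·6 = 7.
Total output: 6 + 7 = 13.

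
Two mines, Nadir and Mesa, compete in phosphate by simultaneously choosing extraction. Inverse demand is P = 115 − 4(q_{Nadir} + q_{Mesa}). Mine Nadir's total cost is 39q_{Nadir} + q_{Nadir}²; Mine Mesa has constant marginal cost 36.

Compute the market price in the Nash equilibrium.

Mine Nadir's profit: π = q_{Nadir}(115 − 4(q_{Nadir} + q_{Mesa})) − 39q_{Nadir} − q_{Nadir}².
∂π/∂q_{Nadir} = 76 − 10q_{Nadir} − 4q_{Mesa} = 0, so q_{Nadir} = 7.6 − 0.4q_{Mesa}.
For Mesa: ∂π/∂q_{Mesa} = 79 − 8q_{Mesa} − 4q_{Nadir} = 0 ⇒ q_{Mesa} = 9.875 − 0.5q_{Nadir}.
Plugging q_{Mesa} into Nadir's best response: q_{Nadir} = 7.6 − 0.4(9.875 − 0.5q_{Nadir}) ⇒ 0.8q_{Nadir} = 3.65, so q_{Nadir} = 4.5625.
Then q_{Mesa} = 9.875 − 0.5·4.5625 = 243/32.
Equilibrium price: P = 115 − 4·(389/32) = 66.375.

66.375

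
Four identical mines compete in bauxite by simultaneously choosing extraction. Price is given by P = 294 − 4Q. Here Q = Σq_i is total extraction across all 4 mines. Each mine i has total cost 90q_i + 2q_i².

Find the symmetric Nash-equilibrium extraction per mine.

A representative mine's profit is π_i = q_i(294 − 4Q) − 90q_i − 2q_i², with Q = q_i + Σ_{j≠i} q_j.
First-order condition: 204 − 12q_i − 4Σ_{j≠i} q_j = 0.
With identical mines, set every q_j = q: then 204 − 12q − 12q = 0, i.e. q = 204/24 = 8.5.

8.5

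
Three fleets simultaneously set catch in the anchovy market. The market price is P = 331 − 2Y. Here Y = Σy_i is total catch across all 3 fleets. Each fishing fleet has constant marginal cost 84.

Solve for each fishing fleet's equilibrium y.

30.875

A representative fishing fleet's profit is π_i = y_i(331 − 2Y) − 84y_i, with Y = y_i + Σ_{j≠i} y_j.
First-order condition: 247 − 4y_i − 2Σ_{j≠i} y_j = 0.
In a symmetric equilibrium every fishing fleet chooses the same y, so Σ_{j≠i} y_j = 2y. The condition becomes 247 − 8y = 0, giving y = 247/8 = 30.875.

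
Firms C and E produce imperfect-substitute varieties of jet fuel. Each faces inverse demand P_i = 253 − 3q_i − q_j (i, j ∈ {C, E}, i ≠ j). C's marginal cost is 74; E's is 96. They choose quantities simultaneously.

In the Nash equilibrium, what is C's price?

Firm C's profit: π = q_C(253 − 3q_C − q_E) − 74q_C.
∂π/∂q_C = 179 − 6q_C − q_E = 0 ⇒ q_C = 179/6 − (1/6)q_E.
Similarly q_E = 157/6 − (1/6)q_C.
Substituting the second reaction function into the first: q_C = 179/6 − (1/6)(157/6 − (1/6)q_C), which gives (35/36)q_C = 917/36 ⇒ q_C = 26.2.
Then q_E = 157/6 − (1/6)·26.2 = 21.8.
P_C = 253 − 3·26.2 − 21.8 = 152.6.

152.6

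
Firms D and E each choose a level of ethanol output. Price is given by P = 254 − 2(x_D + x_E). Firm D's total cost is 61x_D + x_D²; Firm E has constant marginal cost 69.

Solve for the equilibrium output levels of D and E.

Firm D's profit: π = x_D(254 − 2(x_D + x_E)) − 61x_D − x_D².
∂π/∂x_D = 193 − 6x_D − 2x_E = 0, so x_D = 193/6 − (1/3)x_E.
For E: ∂π/∂x_E = 185 − 4x_E − 2x_D = 0 ⇒ x_E = 46.25 − 0.5x_D.
Solving the two reaction functions simultaneously: (1 − (−1/3)(−0.5))x_D = 193/6 − (1/3)·46.25, so (5/6)x_D = 16.75 and x_D = 20.1.
Then x_E = 46.25 − 0.5·20.1 = 36.2.

20.1, 36.2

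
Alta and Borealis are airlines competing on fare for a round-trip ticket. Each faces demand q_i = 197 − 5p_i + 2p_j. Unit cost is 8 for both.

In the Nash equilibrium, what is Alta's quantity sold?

Alta's profit: π = (p_{Alta} − 8)(197 − 5p_{Alta} + 2p_{Borealis}).
∂π/∂p_{Alta} = 237 − 10p_{Alta} + 2p_{Borealis} = 0 ⇒ p_{Alta} = 23.7 + 0.2p_{Borealis}.
The game is symmetric, so in equilibrium p_{Borealis} = p_{Alta}: the reaction function gives 0.8p_{Alta} = 23.7, hence p_{Alta} = 29.625.
q_{Alta} = 197 − 5·29.625 + 2·29.625 = 108.125.

108.125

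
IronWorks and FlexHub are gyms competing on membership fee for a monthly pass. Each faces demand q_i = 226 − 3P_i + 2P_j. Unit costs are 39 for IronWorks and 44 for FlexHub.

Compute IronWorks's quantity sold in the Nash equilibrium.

143.0625

IronWorks's profit: π = (P_{IronWorks} − 39)(226 − 3P_{IronWorks} + 2P_{FlexHub}).
∂π/∂P_{IronWorks} = 343 − 6P_{IronWorks} + 2P_{FlexHub} = 0 ⇒ P_{IronWorks} = 343/6 + (1/3)P_{FlexHub}.
Similarly P_{FlexHub} = 179/3 + (1/3)P_{IronWorks}.
Solving the two reaction functions simultaneously: (1 − (1/3)(1/3))P_{IronWorks} = 343/6 + (1/3)·(179/3), so (8/9)P_{IronWorks} = 1387/18 and P_{IronWorks} = 86.6875.
Then P_{FlexHub} = 179/3 + (1/3)·86.6875 = 88.5625.
q_{IronWorks} = 226 − 3·86.6875 + 2·88.5625 = 143.0625.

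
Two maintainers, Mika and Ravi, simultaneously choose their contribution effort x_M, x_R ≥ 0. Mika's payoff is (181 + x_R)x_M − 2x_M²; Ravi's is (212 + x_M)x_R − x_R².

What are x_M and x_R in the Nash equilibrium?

82, 147

Expanding Mika's payoff: 181x_M + x_Rx_M − 2x_M².
∂π/∂x_M = 181 + x_R − 4x_M = 0, so x_M = 45.25 + 0.25x_R.
Likewise for Ravi: x_R = 106 + 0.5x_M.
Plugging x_R into Mika's best response: x_M = 45.25 + 0.25(106 + 0.5x_M) ⇒ 0.875x_M = 71.75, so x_M = 82.
Then x_R = 106 + 0.5·82 = 147.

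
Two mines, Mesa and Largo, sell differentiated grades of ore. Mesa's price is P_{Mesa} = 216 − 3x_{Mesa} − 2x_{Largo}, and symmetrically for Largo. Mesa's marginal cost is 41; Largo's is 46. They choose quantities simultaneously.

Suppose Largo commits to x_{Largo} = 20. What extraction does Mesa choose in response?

Mine Mesa's profit: π = x_{Mesa}(216 − 3x_{Mesa} − 2x_{Largo}) − 41x_{Mesa}.
∂π/∂x_{Mesa} = 175 − 6x_{Mesa} − 2x_{Largo} = 0 ⇒ x_{Mesa} = 175/6 − (1/3)x_{Largo}.
At x_{Largo} = 20: x_{Mesa} = 175/6 − (1/3)·20 = 22.5.

22.5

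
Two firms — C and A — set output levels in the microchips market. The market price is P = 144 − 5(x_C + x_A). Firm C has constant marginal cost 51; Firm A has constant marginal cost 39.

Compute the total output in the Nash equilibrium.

13.2

Firm C's profit: π = x_C(144 − 5(x_C + x_A)) − 51x_C.
∂π/∂x_C = 93 − 10x_C − 5x_A = 0, so x_C = 9.3 − 0.5x_A.
By the same steps for A: x_A = 10.5 − 0.5x_C.
Solving the two reaction functions simultaneously: (1 − (−0.5)(−0.5))x_C = 9.3 − 0.5·10.5, so 0.75x_C = 4.05 and x_C = 5.4.
Then x_A = 10.5 − 0.5·5.4 = 7.8.
Total output: 5.4 + 7.8 = 13.2.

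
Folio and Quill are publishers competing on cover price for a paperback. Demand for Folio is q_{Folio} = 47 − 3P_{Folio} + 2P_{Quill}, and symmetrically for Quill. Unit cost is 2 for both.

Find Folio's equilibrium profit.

379.6875

Folio's profit: π = (P_{Folio} − 2)(47 − 3P_{Folio} + 2P_{Quill}).
∂π/∂P_{Folio} = 53 − 6P_{Folio} + 2P_{Quill} = 0 ⇒ P_{Folio} = 53/6 + (1/3)P_{Quill}.
By symmetry P_{Quill} = P_{Folio}; substituting into the reaction function, (2/3)P_{Folio} = 53/6 and P_{Folio} = 13.25.
q_{Folio} = 47 − 3·13.25 + 2·13.25 = 33.75.
Profit = (13.25 − 2)·33.75 = 379.6875.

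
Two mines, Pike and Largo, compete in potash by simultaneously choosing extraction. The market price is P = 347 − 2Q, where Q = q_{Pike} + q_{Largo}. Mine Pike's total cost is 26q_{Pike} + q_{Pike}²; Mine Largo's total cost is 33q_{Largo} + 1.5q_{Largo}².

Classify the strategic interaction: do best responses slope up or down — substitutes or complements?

strategic substitutes

Mine Pike's profit: π = q_{Pike}(347 − 2(q_{Pike} + q_{Largo})) − 26q_{Pike} − q_{Pike}².
∂π/∂q_{Pike} = 321 − 6q_{Pike} − 2q_{Largo} = 0, so q_{Pike} = 53.5 − (1/3)q_{Largo}.
The best-response slope dq_{Pike}/dq_{Largo} = −1/3 < 0: the reaction function is downward-sloping, so the choices are strategic substitutes.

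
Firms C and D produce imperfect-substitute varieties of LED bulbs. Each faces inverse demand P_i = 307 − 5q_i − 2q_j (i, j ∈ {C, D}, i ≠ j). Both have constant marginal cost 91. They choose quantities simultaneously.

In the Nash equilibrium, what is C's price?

Firm C's profit: π = q_C(307 − 5q_C − 2q_D) − 91q_C.
∂π/∂q_C = 216 − 10q_C − 2q_D = 0 ⇒ q_C = 21.6 − 0.2q_D.
Setting q_C = q_D in the reaction function: q_C = 21.6 − 0.2q_C, so q_C = 21.6 / 1.2 = 18.
P_C = 307 − 5·18 − 2·18 = 181.

181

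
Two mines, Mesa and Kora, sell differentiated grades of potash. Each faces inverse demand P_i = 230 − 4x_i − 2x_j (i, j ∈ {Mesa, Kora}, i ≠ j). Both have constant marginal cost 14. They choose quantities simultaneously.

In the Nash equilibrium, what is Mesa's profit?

1866.24

Mine Mesa's profit: π = x_{Mesa}(230 − 4x_{Mesa} − 2x_{Kora}) − 14x_{Mesa}.
∂π/∂x_{Mesa} = 216 − 8x_{Mesa} − 2x_{Kora} = 0 ⇒ x_{Mesa} = 27 − 0.25x_{Kora}.
The game is symmetric, so in equilibrium x_{Kora} = x_{Mesa}: the reaction function gives 1.25x_{Mesa} = 27, hence x_{Mesa} = 21.6.
P_{Mesa} = 230 − 4·21.6 − 2·21.6 = 100.4.
Profit = (100.4 − 14)·21.6 = 1866.24.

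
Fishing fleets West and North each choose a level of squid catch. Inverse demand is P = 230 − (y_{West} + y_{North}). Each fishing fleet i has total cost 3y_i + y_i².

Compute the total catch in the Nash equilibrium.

90.8

Fishing fleet West's profit: π = y_{West}(230 − (y_{West} + y_{North})) − 3y_{West} − y_{West}².
∂π/∂y_{West} = 227 − 4y_{West} − y_{North} = 0, so y_{West} = 56.75 − 0.25y_{North}.
The game is symmetric, so in equilibrium y_{North} = y_{West}: the reaction function gives 1.25y_{West} = 56.75, hence y_{West} = 45.4.
Total catch: 45.4 + 45.4 = 90.8.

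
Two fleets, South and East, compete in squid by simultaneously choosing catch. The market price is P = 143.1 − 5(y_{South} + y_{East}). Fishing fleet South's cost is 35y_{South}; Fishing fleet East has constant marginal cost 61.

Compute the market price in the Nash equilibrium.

Fishing fleet South's profit: π = y_{South}(143.1 − 5(y_{South} + y_{East})) − 35y_{South}.
∂π/∂y_{South} = 108.1 − 10y_{South} − 5y_{East} = 0, so y_{South} = 10.81 − 0.5y_{East}.
By the same steps for East: y_{East} = 8.21 − 0.5y_{South}.
Substituting the second reaction function into the first: y_{South} = 10.81 − 0.5(8.21 − 0.5y_{South}), which gives 0.75y_{South} = 6.705 ⇒ y_{South} = 8.94.
Then y_{East} = 8.21 − 0.5·8.94 = 3.74.
Equilibrium price: P = 143.1 − 5·12.68 = 79.7.

79.7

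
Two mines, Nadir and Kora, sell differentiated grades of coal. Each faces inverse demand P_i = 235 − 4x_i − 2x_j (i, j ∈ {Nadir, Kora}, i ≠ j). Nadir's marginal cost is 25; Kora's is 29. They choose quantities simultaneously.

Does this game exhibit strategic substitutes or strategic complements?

strategic substitutes

Mine Nadir's profit: π = x_{Nadir}(235 − 4x_{Nadir} − 2x_{Kora}) − 25x_{Nadir}.
∂π/∂x_{Nadir} = 210 − 8x_{Nadir} − 2x_{Kora} = 0 ⇒ x_{Nadir} = 26.25 − 0.25x_{Kora}.
The best-response slope dx_{Nadir}/dx_{Kora} = −0.25 < 0: the reaction function is downward-sloping, so the choices are strategic substitutes.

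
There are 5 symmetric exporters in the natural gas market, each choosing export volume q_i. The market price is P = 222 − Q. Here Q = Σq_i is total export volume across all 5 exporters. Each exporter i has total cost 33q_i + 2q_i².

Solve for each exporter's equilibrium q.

A representative exporter's profit is π_i = q_i(222 − Q) − 33q_i − 2q_i², with Q = q_i + Σ_{j≠i} q_j.
First-order condition: 189 − 6q_i − Σ_{j≠i} q_j = 0.
With identical exporters, set every q_j = q: then 189 − 6q − 4q = 0, i.e. q = 189/10 = 18.9.

18.9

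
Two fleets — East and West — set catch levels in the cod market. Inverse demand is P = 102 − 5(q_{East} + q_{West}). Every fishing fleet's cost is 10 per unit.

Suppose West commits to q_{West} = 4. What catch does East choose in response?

7.2

Fishing fleet East's profit: π = q_{East}(102 − 5(q_{East} + q_{West})) − 10q_{East}.
∂π/∂q_{East} = 92 − 10q_{East} − 5q_{West} = 0, so q_{East} = 9.2 − 0.5q_{West}.
At q_{West} = 4: q_{East} = 9.2 − 0.5·4 = 7.2.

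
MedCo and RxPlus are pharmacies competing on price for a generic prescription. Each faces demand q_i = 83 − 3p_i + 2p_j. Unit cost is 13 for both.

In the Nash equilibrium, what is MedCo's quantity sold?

MedCo's profit: π = (p_{MedCo} − 13)(83 − 3p_{MedCo} + 2p_{RxPlus}).
∂π/∂p_{MedCo} = 122 − 6p_{MedCo} + 2p_{RxPlus} = 0 ⇒ p_{MedCo} = 61/3 + (1/3)p_{RxPlus}.
Setting p_{MedCo} = p_{RxPlus} in the reaction function: p_{MedCo} = 61/3 + (1/3)p_{MedCo}, so p_{MedCo} = (61/3) / (2/3) = 30.5.
q_{MedCo} = 83 − 3·30.5 + 2·30.5 = 52.5.

52.5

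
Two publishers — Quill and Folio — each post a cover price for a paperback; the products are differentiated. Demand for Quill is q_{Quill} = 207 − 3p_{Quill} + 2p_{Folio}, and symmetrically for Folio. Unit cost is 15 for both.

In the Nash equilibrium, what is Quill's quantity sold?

144

Quill's profit: π = (p_{Quill} − 15)(207 − 3p_{Quill} + 2p_{Folio}).
∂π/∂p_{Quill} = 252 − 6p_{Quill} + 2p_{Folio} = 0 ⇒ p_{Quill} = 42 + (1/3)p_{Folio}.
Setting p_{Quill} = p_{Folio} in the reaction function: p_{Quill} = 42 + (1/3)p_{Quill}, so p_{Quill} = 42 / (2/3) = 63.
q_{Quill} = 207 − 3·63 + 2·63 = 144.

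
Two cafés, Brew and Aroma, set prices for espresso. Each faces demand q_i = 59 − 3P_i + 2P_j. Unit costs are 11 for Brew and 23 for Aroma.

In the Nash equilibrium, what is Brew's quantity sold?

42.75

Brew's profit: π = (P_{Brew} − 11)(59 − 3P_{Brew} + 2P_{Aroma}).
∂π/∂P_{Brew} = 92 − 6P_{Brew} + 2P_{Aroma} = 0 ⇒ P_{Brew} = 46/3 + (1/3)P_{Aroma}.
Similarly P_{Aroma} = 64/3 + (1/3)P_{Brew}.
Solving the two reaction functions simultaneously: (1 − (1/3)(1/3))P_{Brew} = 46/3 + (1/3)·(64/3), so (8/9)P_{Brew} = 202/9 and P_{Brew} = 25.25.
Then P_{Aroma} = 64/3 + (1/3)·25.25 = 29.75.
q_{Brew} = 59 − 3·25.25 + 2·29.75 = 42.75.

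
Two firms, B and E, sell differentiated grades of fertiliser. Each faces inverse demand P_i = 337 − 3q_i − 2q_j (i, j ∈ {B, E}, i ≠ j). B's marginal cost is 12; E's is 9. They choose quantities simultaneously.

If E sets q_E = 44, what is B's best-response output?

39.5

Firm B's profit: π = q_B(337 − 3q_B − 2q_E) − 12q_B.
∂π/∂q_B = 325 − 6q_B − 2q_E = 0 ⇒ q_B = 325/6 − (1/3)q_E.
At q_E = 44: q_B = 325/6 − (1/3)·44 = 39.5.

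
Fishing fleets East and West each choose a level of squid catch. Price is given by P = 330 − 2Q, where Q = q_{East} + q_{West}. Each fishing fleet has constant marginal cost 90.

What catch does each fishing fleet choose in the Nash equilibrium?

40

Fishing fleet East's profit: π = q_{East}(330 − 2(q_{East} + q_{West})) − 90q_{East}.
∂π/∂q_{East} = 240 − 4q_{East} − 2q_{West} = 0, so q_{East} = 60 − 0.5q_{West}.
By symmetry q_{West} = q_{East}; substituting into the reaction function, 1.5q_{East} = 60 and q_{East} = 40.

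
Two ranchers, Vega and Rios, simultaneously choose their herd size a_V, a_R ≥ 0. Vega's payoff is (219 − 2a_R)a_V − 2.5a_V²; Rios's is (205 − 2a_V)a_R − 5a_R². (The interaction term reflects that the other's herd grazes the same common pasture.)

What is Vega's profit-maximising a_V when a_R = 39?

28.2

Expanding Vega's payoff: 219a_V − 2a_Ra_V − 2.5a_V².
∂π/∂a_V = 219 − 2a_R − 5a_V = 0, so a_V = 43.8 − 0.4a_R.
At a_R = 39: a_V = 43.8 − 0.4·39 = 28.2.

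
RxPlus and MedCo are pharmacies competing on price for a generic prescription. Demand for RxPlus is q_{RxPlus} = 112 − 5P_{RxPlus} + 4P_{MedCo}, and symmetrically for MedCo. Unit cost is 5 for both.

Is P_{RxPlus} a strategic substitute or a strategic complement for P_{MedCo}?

strategic complements

RxPlus's profit: π = (P_{RxPlus} − 5)(112 − 5P_{RxPlus} + 4P_{MedCo}).
∂π/∂P_{RxPlus} = 137 − 10P_{RxPlus} + 4P_{MedCo} = 0 ⇒ P_{RxPlus} = 13.7 + 0.4P_{MedCo}.
The best-response slope dP_{RxPlus}/dP_{MedCo} = 0.4 > 0: the reaction function is upward-sloping, so the choices are strategic complements.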